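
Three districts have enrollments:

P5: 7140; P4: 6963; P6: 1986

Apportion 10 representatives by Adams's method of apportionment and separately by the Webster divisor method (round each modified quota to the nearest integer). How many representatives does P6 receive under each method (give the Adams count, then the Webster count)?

2 and 1

Adams: P5 4, P4 4, P6 2.
Webster: P5 5, P4 4, P6 1.
P6 gets 2 under Adams and 1 under Webster.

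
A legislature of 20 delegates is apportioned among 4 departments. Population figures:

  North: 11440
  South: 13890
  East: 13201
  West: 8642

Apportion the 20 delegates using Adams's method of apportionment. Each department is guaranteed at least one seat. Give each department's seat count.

Standard divisor 47173/20 ≈ 2358.65; standard quotas: North 4.850, South 5.889, East 5.597, West 3.664.
Rounding up gives 5, 6, 6, 4 = 21 seats, so the divisor must be adjusted.
With modified divisor 2700: modified quotas North 4.237, South 5.144, East 4.889, West 3.201.
Rounding up: North 5, South 6, East 5, West 4 (total 20).

North 5, South 6, East 5, West 4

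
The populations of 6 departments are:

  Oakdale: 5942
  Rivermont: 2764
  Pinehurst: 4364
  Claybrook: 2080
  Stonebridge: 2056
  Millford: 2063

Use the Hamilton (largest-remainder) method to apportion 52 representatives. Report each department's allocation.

Oakdale 16, Rivermont 7, Pinehurst 12, Claybrook 6, Stonebridge 5, Millford 6

Standard divisor: 19269 ÷ 52 ≈ 370.558.
Standard quotas: Oakdale 16.0353, Rivermont 7.4590, Pinehurst 11.7768, Claybrook 5.6132, Stonebridge 5.5484, Millford 5.5673.
Lower quotas: Oakdale 16, Rivermont 7, Pinehurst 11, Claybrook 5, Stonebridge 5, Millford 5 (sum 49, leaving 3 seats).
Remainders in descending order: Pinehurst 0.7768, Claybrook 0.6132, Millford 0.5673, Stonebridge 0.5484, Rivermont 0.4590, Oakdale 0.0353.
The surplus seats go to Pinehurst, Claybrook, Millford.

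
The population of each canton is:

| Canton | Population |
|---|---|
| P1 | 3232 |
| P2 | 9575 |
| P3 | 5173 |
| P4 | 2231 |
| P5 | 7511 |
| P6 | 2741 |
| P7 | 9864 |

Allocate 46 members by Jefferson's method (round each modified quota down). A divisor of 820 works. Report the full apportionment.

With modified divisor 820: modified quotas P1 3.941, P2 11.677, P3 6.309, P4 2.721, P5 9.160, P6 3.343, P7 12.029.
Rounding down: P1 3, P2 11, P3 6, P4 2, P5 9, P6 3, P7 12 (total 46).

P1=3; P2=11; P3=6; P4=2; P5=9; P6=3; P7=12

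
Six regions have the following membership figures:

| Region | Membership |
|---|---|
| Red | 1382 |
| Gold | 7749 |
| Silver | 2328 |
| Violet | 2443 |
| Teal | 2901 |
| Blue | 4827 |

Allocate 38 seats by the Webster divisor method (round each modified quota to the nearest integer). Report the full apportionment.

Standard divisor 21630/38 ≈ 569.211; standard quotas: Red 2.428, Gold 13.614, Silver 4.090, Violet 4.292, Teal 5.097, Blue 8.480.
Rounding to the nearest integer gives 2, 14, 4, 4, 5, 8 = 37 seats, so the divisor must be adjusted.
With modified divisor 560: modified quotas Red 2.468, Gold 13.838, Silver 4.157, Violet 4.362, Teal 5.180, Blue 8.620.
Rounding to the nearest integer: Red 2, Gold 14, Silver 4, Violet 4, Teal 5, Blue 9 (total 38).

Red=2; Gold=14; Silver=4; Violet=4; Teal=5; Blue=9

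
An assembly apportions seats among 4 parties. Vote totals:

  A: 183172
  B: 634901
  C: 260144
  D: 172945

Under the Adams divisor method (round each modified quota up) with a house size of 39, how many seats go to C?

Standard divisor 1251162/39 ≈ 32081.077; standard quotas: A 5.710, B 19.791, C 8.109, D 5.391.
Rounding up gives 6, 20, 9, 6 = 41 seats, so the divisor must be adjusted.
With modified divisor 34000: modified quotas A 5.387, B 18.674, C 7.651, D 5.087.
Rounding up: A 6, B 19, C 8, D 6 (total 39).
C receives 8.

8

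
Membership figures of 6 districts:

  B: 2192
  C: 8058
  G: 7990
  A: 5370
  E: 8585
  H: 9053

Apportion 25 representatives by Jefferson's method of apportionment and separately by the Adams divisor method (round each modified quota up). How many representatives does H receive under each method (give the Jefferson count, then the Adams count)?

6 and 5

Jefferson: B 1, C 5, G 5, A 3, E 5, H 6.
Adams: B 2, C 5, G 5, A 3, E 5, H 5.
H gets 6 under Jefferson and 5 under Adams.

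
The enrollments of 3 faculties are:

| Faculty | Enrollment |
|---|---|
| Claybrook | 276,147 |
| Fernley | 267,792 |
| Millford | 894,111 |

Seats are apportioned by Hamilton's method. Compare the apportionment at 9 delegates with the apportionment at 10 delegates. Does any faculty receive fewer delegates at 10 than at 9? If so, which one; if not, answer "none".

At 9 seats: Claybrook 2, Fernley 2, Millford 5.
At 10 seats: Claybrook 2, Fernley 2, Millford 6.
No faculty's allocation decreased.

none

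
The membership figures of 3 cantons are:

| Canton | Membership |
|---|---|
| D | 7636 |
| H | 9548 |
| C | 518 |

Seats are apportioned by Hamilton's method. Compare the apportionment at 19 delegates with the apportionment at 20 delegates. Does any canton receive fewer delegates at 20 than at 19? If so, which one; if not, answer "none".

At 19 seats: D 8, H 10, C 1.
At 20 seats: D 9, H 11, C 0.
C drops from 1 to 0.

C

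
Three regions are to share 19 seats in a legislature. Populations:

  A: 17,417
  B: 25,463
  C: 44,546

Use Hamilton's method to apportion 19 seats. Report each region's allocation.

Standard divisor: 87426 ÷ 19 ≈ 4601.368.
Standard quotas: A 3.7852, B 5.5338, C 9.6810.
Lower quotas: A 3, B 5, C 9 (sum 17, leaving 2 seats).
Remainders in descending order: A 0.7852, C 0.6810, B 0.5338.
Largest remainders: A, C receive the extra seats.

A 4; B 5; C 10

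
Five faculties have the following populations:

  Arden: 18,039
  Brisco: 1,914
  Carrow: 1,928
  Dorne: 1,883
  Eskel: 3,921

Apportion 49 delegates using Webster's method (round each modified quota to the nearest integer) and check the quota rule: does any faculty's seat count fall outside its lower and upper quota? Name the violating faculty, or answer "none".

Standard quotas: Arden 31.927, Brisco 3.388, Carrow 3.412, Dorne 3.333, Eskel 6.940.
Webster allocation: Arden 33, Brisco 3, Carrow 3, Dorne 3, Eskel 7.
Arden has quota 31.927 (lower 31, upper 32) but receives 33 — outside the quota interval.

Arden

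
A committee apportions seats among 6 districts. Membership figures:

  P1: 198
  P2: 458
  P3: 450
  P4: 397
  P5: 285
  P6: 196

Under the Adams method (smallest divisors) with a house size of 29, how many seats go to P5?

Standard divisor 1984/29 ≈ 68.414; standard quotas: P1 2.894, P2 6.695, P3 6.578, P4 5.803, P5 4.166, P6 2.865.
Rounding up gives 3, 7, 7, 6, 5, 3 = 31 seats, so the divisor must be adjusted.
With modified divisor 76: modified quotas P1 2.605, P2 6.026, P3 5.921, P4 5.224, P5 3.750, P6 2.579.
Rounding up: P1 3, P2 7, P3 6, P4 6, P5 4, P6 3 (total 29).
P5 receives 4.

4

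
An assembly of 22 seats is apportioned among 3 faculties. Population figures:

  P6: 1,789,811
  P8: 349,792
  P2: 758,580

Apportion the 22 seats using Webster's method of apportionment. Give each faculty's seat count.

P6 13, P8 3, P2 6

Standard divisor 2898183/22 ≈ 131735.591; standard quotas: P6 13.586, P8 2.655, P2 5.758.
Rounding to the nearest integer gives 14, 3, 6 = 23 seats, so the divisor must be adjusted.
With modified divisor 135300: modified quotas P6 13.228, P8 2.585, P2 5.607.
Rounding to the nearest integer: P6 13, P8 3, P2 6 (total 22).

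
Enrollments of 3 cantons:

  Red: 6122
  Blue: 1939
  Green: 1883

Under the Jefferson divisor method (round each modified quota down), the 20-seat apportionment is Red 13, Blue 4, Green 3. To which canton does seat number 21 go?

Priority for the next seat is population ÷ (current seats + 1).
Priorities: Red 437.286, Blue 387.800, Green 470.750.
Highest priority: Green.

Green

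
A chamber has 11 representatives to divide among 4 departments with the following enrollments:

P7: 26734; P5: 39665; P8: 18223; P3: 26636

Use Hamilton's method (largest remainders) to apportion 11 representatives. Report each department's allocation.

Standard divisor: 111258 ÷ 11 ≈ 10114.364.
Standard quotas: P7 2.6432, P5 3.9217, P8 1.8017, P3 2.6335.
Lower quotas: P7 2, P5 3, P8 1, P3 2 (sum 8, leaving 3 seats).
Remainders in descending order: P5 0.9217, P8 0.8017, P7 0.6432, P3 0.6335.
The surplus seats go to P5, P8, P7.

P7=3, P5=4, P8=2, P3=2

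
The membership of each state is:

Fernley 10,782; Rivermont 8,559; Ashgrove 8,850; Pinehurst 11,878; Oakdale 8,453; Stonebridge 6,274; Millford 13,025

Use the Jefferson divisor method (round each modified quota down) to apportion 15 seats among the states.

Fernley: 2; Rivermont: 2; Ashgrove: 2; Pinehurst: 3; Oakdale: 2; Stonebridge: 1; Millford: 3

Standard divisor 67821/15 ≈ 4521.4; standard quotas: Fernley 2.385, Rivermont 1.893, Ashgrove 1.957, Pinehurst 2.627, Oakdale 1.870, Stonebridge 1.388, Millford 2.881.
Rounding down gives 2, 1, 1, 2, 1, 1, 2 = 10 seats, so the divisor must be adjusted.
With modified divisor 3800: modified quotas Fernley 2.837, Rivermont 2.252, Ashgrove 2.329, Pinehurst 3.126, Oakdale 2.224, Stonebridge 1.651, Millford 3.428.
Rounding down: Fernley 2, Rivermont 2, Ashgrove 2, Pinehurst 3, Oakdale 2, Stonebridge 1, Millford 3 (total 15).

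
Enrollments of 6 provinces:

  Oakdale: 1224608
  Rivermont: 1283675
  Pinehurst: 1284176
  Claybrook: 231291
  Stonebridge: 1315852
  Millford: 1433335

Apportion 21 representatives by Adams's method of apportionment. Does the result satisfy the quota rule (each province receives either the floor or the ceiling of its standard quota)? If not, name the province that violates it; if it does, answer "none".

Standard quotas: Oakdale 3.797, Rivermont 3.980, Pinehurst 3.982, Claybrook 0.717, Stonebridge 4.080, Millford 4.444.
Adams allocation: Oakdale 4, Rivermont 4, Pinehurst 4, Claybrook 1, Stonebridge 4, Millford 4.
Every allocation lies between the lower and upper quota.

none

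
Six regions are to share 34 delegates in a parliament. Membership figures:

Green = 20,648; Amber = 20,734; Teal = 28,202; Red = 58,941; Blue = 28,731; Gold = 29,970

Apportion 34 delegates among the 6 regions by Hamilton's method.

Green 4, Amber 4, Teal 5, Red 11, Blue 5, Gold 5

Standard divisor: 187226 ÷ 34 ≈ 5506.647.
Standard quotas: Green 3.7497, Amber 3.7653, Teal 5.1214, Red 10.7036, Blue 5.2175, Gold 5.4425.
Lower quotas: Green 3, Amber 3, Teal 5, Red 10, Blue 5, Gold 5 (sum 31, leaving 3 seats).
Remainders in descending order: Amber 0.7653, Green 0.7497, Red 0.7036, Gold 0.4425, Blue 0.2175, Teal 0.1214.
Largest remainders: Amber, Green, Red receive the extra seats.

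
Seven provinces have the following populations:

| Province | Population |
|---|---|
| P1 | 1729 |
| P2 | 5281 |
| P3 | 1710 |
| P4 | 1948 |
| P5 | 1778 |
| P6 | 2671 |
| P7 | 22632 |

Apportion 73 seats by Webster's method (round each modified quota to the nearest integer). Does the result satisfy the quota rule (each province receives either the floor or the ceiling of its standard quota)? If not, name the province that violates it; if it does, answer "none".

Standard quotas: P1 3.344, P2 10.213, P3 3.307, P4 3.767, P5 3.438, P6 5.165, P7 43.766.
Webster allocation: P1 3, P2 10, P3 3, P4 4, P5 3, P6 5, P7 45.
P7 has quota 43.766 (lower 43, upper 44) but receives 45 — outside the quota interval.

P7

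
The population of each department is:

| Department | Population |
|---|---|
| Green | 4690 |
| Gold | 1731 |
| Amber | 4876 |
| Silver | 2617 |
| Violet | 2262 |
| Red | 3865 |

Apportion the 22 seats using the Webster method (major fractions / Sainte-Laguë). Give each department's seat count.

Green 5, Gold 2, Amber 5, Silver 3, Violet 3, Red 4

Standard divisor 20041/22 ≈ 910.955; standard quotas: Green 5.148, Gold 1.900, Amber 5.353, Silver 2.873, Violet 2.483, Red 4.243.
Rounding to the nearest integer gives 5, 2, 5, 3, 2, 4 = 21 seats, so the divisor must be adjusted.
With modified divisor 896: modified quotas Green 5.234, Gold 1.932, Amber 5.442, Silver 2.921, Violet 2.525, Red 4.314.
Rounding to the nearest integer: Green 5, Gold 2, Amber 5, Silver 3, Violet 3, Red 4 (total 22).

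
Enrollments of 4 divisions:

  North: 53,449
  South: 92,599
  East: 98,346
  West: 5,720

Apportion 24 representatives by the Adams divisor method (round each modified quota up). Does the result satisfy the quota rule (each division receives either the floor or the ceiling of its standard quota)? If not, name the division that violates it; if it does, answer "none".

Standard quotas: North 5.129, South 8.885, East 9.437, West 0.549.
Adams allocation: North 5, South 9, East 9, West 1.
Every allocation lies between the lower and upper quota.

none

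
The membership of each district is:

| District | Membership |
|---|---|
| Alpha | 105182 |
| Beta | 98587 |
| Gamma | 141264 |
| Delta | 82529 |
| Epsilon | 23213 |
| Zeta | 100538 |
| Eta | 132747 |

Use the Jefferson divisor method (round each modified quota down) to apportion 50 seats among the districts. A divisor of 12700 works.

With modified divisor 12700: modified quotas Alpha 8.282, Beta 7.763, Gamma 11.123, Delta 6.498, Epsilon 1.828, Zeta 7.916, Eta 10.453.
Rounding down: Alpha 8, Beta 7, Gamma 11, Delta 6, Epsilon 1, Zeta 7, Eta 10 (total 50).

Alpha 8; Beta 7; Gamma 11; Delta 6; Epsilon 1; Zeta 7; Eta 10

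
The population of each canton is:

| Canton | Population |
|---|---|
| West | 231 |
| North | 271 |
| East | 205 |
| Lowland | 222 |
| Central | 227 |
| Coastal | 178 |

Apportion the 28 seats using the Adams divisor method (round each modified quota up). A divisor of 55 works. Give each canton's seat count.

With modified divisor 55: modified quotas West 4.200, North 4.927, East 3.727, Lowland 4.036, Central 4.127, Coastal 3.236.
Rounding up: West 5, North 5, East 4, Lowland 5, Central 5, Coastal 4 (total 28).

West: 5; North: 5; East: 4; Lowland: 5; Central: 5; Coastal: 4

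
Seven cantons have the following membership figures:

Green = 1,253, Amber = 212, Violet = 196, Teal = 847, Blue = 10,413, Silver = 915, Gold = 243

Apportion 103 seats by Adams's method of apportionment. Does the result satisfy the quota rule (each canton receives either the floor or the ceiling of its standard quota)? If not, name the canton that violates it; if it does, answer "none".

Standard quotas: Green 9.167, Amber 1.551, Violet 1.434, Teal 6.197, Blue 76.180, Silver 6.694, Gold 1.778.
Adams allocation: Green 9, Amber 2, Violet 2, Teal 7, Blue 74, Silver 7, Gold 2.
Blue has quota 76.180 (lower 76, upper 77) but receives 74 — outside the quota interval.

Blue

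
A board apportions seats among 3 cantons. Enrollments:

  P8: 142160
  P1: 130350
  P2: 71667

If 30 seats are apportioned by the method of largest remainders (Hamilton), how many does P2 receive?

Total 344177; standard divisor 344177/30 ≈ 11472.567.
Standard quotas: P8 12.3913, P1 11.3619, P2 6.2468.
Lower quotas: P8 12, P1 11, P2 6 (sum 29, leaving 1 seat).
Remainders in descending order: P8 0.3913, P1 0.3619, P2 0.2468.
The surplus seat goes to P8.
P2 receives 6.

6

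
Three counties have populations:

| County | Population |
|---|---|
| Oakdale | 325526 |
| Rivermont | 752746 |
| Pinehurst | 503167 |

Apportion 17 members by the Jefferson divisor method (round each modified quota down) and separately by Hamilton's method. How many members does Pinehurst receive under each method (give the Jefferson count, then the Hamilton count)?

6 and 5

Jefferson: Oakdale 3, Rivermont 8, Pinehurst 6.
Hamilton: Oakdale 4, Rivermont 8, Pinehurst 5.
Pinehurst gets 6 under Jefferson and 5 under Hamilton.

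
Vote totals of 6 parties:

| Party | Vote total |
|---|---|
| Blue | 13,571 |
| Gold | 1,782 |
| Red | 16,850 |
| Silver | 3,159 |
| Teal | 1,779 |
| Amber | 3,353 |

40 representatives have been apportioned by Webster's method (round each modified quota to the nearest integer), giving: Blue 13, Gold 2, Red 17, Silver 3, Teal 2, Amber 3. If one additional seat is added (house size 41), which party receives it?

Blue

Priority for the next seat is population ÷ (current seats + 0.5).
Priorities: Blue 1005.259, Gold 712.800, Red 962.857, Silver 902.571, Teal 711.600, Amber 958.000.
Highest priority: Blue.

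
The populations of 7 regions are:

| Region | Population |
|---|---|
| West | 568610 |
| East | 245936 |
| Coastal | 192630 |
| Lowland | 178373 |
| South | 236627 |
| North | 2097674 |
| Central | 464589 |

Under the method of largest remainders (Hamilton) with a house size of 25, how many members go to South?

The standard divisor is 3984439/25 ≈ 159377.56.
Standard quotas: West 3.5677, East 1.5431, Coastal 1.2086, Lowland 1.1192, South 1.4847, North 13.1617, Central 2.9150.
Lower quotas: West 3, East 1, Coastal 1, Lowland 1, South 1, North 13, Central 2 (sum 22, leaving 3 seats).
Remainders in descending order: Central 0.9150, West 0.5677, East 0.5431, South 0.4847, Coastal 0.2086, North 0.1617, Lowland 0.1192.
Largest remainders: Central, West, East receive the extra seats.
South receives 1.

1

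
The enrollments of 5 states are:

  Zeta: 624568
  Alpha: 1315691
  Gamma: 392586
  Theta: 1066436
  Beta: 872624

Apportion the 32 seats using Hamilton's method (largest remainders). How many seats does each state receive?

Zeta=5, Alpha=10, Gamma=3, Theta=8, Beta=6

The standard divisor is 4271905/32 ≈ 133497.031.
Standard quotas: Zeta 4.6785, Alpha 9.8556, Gamma 2.9408, Theta 7.9885, Beta 6.5367.
Lower quotas: Zeta 4, Alpha 9, Gamma 2, Theta 7, Beta 6 (sum 28, leaving 4 seats).
Remainders in descending order: Theta 0.9885, Gamma 0.9408, Alpha 0.8556, Zeta 0.6785, Beta 0.5367.
The surplus seats go to Theta, Gamma, Alpha, Zeta.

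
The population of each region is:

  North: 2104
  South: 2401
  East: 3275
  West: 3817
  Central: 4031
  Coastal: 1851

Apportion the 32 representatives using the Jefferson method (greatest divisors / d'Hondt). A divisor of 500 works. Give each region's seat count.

North=4, South=4, East=6, West=7, Central=8, Coastal=3

With modified divisor 500: modified quotas North 4.208, South 4.802, East 6.550, West 7.634, Central 8.062, Coastal 3.702.
Rounding down: North 4, South 4, East 6, West 7, Central 8, Coastal 3 (total 32).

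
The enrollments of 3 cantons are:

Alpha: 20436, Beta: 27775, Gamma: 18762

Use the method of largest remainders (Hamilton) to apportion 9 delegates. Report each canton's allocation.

Alpha: 3; Beta: 4; Gamma: 2

Standard divisor: 66973 ÷ 9 ≈ 7441.444.
Standard quotas: Alpha 2.7462, Beta 3.7325, Gamma 2.5213.
Lower quotas: Alpha 2, Beta 3, Gamma 2 (sum 7, leaving 2 seats).
Remainders in descending order: Alpha 0.7462, Beta 0.7325, Gamma 0.5213.
The surplus seats go to Alpha, Beta.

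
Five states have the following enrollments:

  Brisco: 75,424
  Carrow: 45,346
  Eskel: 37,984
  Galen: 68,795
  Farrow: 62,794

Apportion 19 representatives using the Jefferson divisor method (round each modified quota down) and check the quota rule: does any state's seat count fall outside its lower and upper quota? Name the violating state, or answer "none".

Standard quotas: Brisco 4.936, Carrow 2.967, Eskel 2.486, Galen 4.502, Farrow 4.109.
Jefferson allocation: Brisco 5, Carrow 3, Eskel 2, Galen 5, Farrow 4.
Every allocation lies between the lower and upper quota.

none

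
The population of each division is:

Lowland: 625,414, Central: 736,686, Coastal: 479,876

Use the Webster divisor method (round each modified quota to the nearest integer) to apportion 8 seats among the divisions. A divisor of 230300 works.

With modified divisor 230300: modified quotas Lowland 2.716, Central 3.199, Coastal 2.084.
Rounding to the nearest integer: Lowland 3, Central 3, Coastal 2 (total 8).

Lowland: 3, Central: 3, Coastal: 2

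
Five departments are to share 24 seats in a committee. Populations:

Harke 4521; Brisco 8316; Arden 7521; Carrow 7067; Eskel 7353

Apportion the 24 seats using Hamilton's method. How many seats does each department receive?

Harke 3, Brisco 6, Arden 5, Carrow 5, Eskel 5

Standard divisor: 34778 ÷ 24 ≈ 1449.083.
Standard quotas: Harke 3.1199, Brisco 5.7388, Arden 5.1902, Carrow 4.8769, Eskel 5.0742.
Lower quotas: Harke 3, Brisco 5, Arden 5, Carrow 4, Eskel 5 (sum 22, leaving 2 seats).
Remainders in descending order: Carrow 0.8769, Brisco 0.7388, Arden 0.1902, Harke 0.1199, Eskel 0.0742.
The surplus seats go to Carrow, Brisco.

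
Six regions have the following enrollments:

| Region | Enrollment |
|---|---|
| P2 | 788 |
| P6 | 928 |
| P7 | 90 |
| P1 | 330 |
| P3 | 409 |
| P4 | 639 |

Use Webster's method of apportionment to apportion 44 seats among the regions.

Standard divisor 3184/44 ≈ 72.364; standard quotas: P2 10.889, P6 12.824, P7 1.244, P1 4.560, P3 5.652, P4 8.830.
Rounding to the nearest integer gives 11, 13, 1, 5, 6, 9 = 45 seats, so the divisor must be adjusted.
With modified divisor 74: modified quotas P2 10.649, P6 12.541, P7 1.216, P1 4.459, P3 5.527, P4 8.635.
Rounding to the nearest integer: P2 11, P6 13, P7 1, P1 4, P3 6, P4 9 (total 44).

P2 11, P6 13, P7 1, P1 4, P3 6, P4 9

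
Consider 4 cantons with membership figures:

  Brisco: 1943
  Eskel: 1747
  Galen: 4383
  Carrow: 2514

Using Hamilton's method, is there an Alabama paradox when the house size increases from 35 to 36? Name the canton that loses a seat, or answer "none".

At 35 seats: Brisco 6, Eskel 6, Galen 15, Carrow 8.
At 36 seats: Brisco 7, Eskel 6, Galen 15, Carrow 8.
No canton's allocation decreased.

none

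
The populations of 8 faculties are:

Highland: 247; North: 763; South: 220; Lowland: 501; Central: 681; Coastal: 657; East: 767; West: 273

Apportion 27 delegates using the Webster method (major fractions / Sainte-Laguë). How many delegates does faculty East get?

Standard divisor 4109/27 ≈ 152.185; standard quotas: Highland 1.623, North 5.014, South 1.446, Lowland 3.292, Central 4.475, Coastal 4.317, East 5.040, West 1.794.
Rounding to the nearest integer gives 2, 5, 1, 3, 4, 4, 5, 2 = 26 seats, so the divisor must be adjusted.
With modified divisor 150: modified quotas Highland 1.647, North 5.087, South 1.467, Lowland 3.340, Central 4.540, Coastal 4.380, East 5.113, West 1.820.
Rounding to the nearest integer: Highland 2, North 5, South 1, Lowland 3, Central 5, Coastal 4, East 5, West 2 (total 27).
East receives 5.

5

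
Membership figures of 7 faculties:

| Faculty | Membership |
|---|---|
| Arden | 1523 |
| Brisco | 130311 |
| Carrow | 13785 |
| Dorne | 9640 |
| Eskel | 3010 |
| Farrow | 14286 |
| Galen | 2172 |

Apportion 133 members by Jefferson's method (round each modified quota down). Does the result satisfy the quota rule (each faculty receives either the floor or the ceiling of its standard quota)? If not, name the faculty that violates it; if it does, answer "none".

Brisco

Standard quotas: Arden 1.159, Brisco 99.191, Carrow 10.493, Dorne 7.338, Eskel 2.291, Farrow 10.874, Galen 1.653.
Jefferson allocation: Arden 1, Brisco 101, Carrow 10, Dorne 7, Eskel 2, Farrow 11, Galen 1.
Brisco has quota 99.191 (lower 99, upper 100) but receives 101 — outside the quota interval.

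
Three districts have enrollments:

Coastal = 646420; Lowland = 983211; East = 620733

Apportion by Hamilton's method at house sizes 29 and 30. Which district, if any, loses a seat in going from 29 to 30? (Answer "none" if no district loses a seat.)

At 29 seats: Coastal 8, Lowland 13, East 8.
At 30 seats: Coastal 9, Lowland 13, East 8.
No district's allocation decreased.

none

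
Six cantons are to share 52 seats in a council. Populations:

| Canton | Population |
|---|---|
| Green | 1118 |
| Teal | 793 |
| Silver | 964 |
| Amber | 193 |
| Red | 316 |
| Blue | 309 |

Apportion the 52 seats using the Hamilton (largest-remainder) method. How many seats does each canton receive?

Green: 16; Teal: 11; Silver: 14; Amber: 3; Red: 4; Blue: 4

Standard divisor: 3693 ÷ 52 ≈ 71.019.
Standard quotas: Green 15.742, Teal 11.166, Silver 13.574, Amber 2.718, Red 4.449, Blue 4.351.
Lower quotas: Green 15, Teal 11, Silver 13, Amber 2, Red 4, Blue 4 (sum 49, leaving 3 seats).
Remainders in descending order: Green 0.742, Amber 0.718, Silver 0.574, Red 0.449, Blue 0.351, Teal 0.166.
Largest remainders: Green, Amber, Silver receive the extra seats.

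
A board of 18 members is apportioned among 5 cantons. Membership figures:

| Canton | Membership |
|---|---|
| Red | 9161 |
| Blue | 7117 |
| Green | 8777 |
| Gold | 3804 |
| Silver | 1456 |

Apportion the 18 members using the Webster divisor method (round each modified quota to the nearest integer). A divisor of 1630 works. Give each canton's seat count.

With modified divisor 1630: modified quotas Red 5.620, Blue 4.366, Green 5.385, Gold 2.334, Silver 0.893.
Rounding to the nearest integer: Red 6, Blue 4, Green 5, Gold 2, Silver 1 (total 18).

Red=6; Blue=4; Green=5; Gold=2; Silver=1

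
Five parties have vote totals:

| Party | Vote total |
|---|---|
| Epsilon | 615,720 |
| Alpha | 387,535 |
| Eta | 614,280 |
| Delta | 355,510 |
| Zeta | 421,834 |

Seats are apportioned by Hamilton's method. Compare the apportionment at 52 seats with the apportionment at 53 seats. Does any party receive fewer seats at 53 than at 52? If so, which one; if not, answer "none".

Alpha

At 52 seats: Epsilon 13, Alpha 9, Eta 13, Delta 8, Zeta 9.
At 53 seats: Epsilon 14, Alpha 8, Eta 14, Delta 8, Zeta 9.
Alpha drops from 9 to 8.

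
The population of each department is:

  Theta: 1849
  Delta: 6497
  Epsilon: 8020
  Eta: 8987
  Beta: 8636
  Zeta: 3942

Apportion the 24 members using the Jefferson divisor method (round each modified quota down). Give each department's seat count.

Theta 1, Delta 4, Epsilon 5, Eta 6, Beta 6, Zeta 2

Standard divisor 37931/24 ≈ 1580.458; standard quotas: Theta 1.170, Delta 4.111, Epsilon 5.074, Eta 5.686, Beta 5.464, Zeta 2.494.
Rounding down gives 1, 4, 5, 5, 5, 2 = 22 seats, so the divisor must be adjusted.
With modified divisor 1400: modified quotas Theta 1.321, Delta 4.641, Epsilon 5.729, Eta 6.419, Beta 6.169, Zeta 2.816.
Rounding down: Theta 1, Delta 4, Epsilon 5, Eta 6, Beta 6, Zeta 2 (total 24).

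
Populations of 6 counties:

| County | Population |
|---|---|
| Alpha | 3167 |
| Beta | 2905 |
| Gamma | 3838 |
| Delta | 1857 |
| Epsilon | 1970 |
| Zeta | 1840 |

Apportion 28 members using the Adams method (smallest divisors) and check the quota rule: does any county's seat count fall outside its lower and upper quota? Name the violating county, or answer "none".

none

Standard quotas: Alpha 5.693, Beta 5.222, Gamma 6.899, Delta 3.338, Epsilon 3.541, Zeta 3.307.
Adams allocation: Alpha 6, Beta 5, Gamma 7, Delta 3, Epsilon 4, Zeta 3.
Every allocation lies between the lower and upper quota.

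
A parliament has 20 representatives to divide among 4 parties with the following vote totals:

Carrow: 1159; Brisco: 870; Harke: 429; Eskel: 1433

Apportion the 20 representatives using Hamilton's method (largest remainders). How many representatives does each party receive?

Carrow 6, Brisco 5, Harke 2, Eskel 7

Standard divisor: 3891 ÷ 20 ≈ 194.55.
Standard quotas: Carrow 5.957, Brisco 4.472, Harke 2.205, Eskel 7.366.
Lower quotas: Carrow 5, Brisco 4, Harke 2, Eskel 7 (sum 18, leaving 2 seats).
Remainders in descending order: Carrow 0.957, Brisco 0.472, Eskel 0.366, Harke 0.205.
Largest remainders: Carrow, Brisco receive the extra seats.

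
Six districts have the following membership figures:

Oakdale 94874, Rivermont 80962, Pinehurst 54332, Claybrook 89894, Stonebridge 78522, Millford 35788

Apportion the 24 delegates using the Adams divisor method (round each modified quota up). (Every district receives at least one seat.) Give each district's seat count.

Oakdale: 5, Rivermont: 5, Pinehurst: 3, Claybrook: 5, Stonebridge: 4, Millford: 2

Standard divisor 434372/24 ≈ 18098.833; standard quotas: Oakdale 5.242, Rivermont 4.473, Pinehurst 3.002, Claybrook 4.967, Stonebridge 4.339, Millford 1.977.
Rounding up gives 6, 5, 4, 5, 5, 2 = 27 seats, so the divisor must be adjusted.
With modified divisor 19900: modified quotas Oakdale 4.768, Rivermont 4.068, Pinehurst 2.730, Claybrook 4.517, Stonebridge 3.946, Millford 1.798.
Rounding up: Oakdale 5, Rivermont 5, Pinehurst 3, Claybrook 5, Stonebridge 4, Millford 2 (total 24).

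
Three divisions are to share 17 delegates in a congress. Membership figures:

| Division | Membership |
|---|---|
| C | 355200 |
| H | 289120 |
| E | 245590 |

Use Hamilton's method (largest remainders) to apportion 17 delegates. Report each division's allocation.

The standard divisor is 889910/17 ≈ 52347.647.
Standard quotas: C 6.7854, H 5.5231, E 4.6915.
Lower quotas: C 6, H 5, E 4 (sum 15, leaving 2 seats).
Remainders in descending order: C 0.7854, E 0.6915, H 0.5231.
The surplus seats go to C, E.

C 7; H 5; E 5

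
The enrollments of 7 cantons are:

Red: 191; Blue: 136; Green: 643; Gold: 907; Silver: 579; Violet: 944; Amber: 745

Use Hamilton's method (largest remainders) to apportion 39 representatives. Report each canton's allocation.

Red 2, Blue 1, Green 6, Gold 9, Silver 5, Violet 9, Amber 7

Standard divisor: 4145 ÷ 39 ≈ 106.282.
Standard quotas: Red 1.797, Blue 1.280, Green 6.050, Gold 8.534, Silver 5.448, Violet 8.882, Amber 7.010.
Lower quotas: Red 1, Blue 1, Green 6, Gold 8, Silver 5, Violet 8, Amber 7 (sum 36, leaving 3 seats).
Remainders in descending order: Violet 0.882, Red 0.797, Gold 0.534, Silver 0.448, Blue 0.280, Green 0.050, Amber 0.010.
The surplus seats go to Violet, Red, Gold.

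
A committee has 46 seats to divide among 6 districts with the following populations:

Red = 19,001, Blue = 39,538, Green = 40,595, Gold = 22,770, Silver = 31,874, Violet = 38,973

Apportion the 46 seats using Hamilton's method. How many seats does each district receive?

Red: 5, Blue: 9, Green: 10, Gold: 5, Silver: 8, Violet: 9

The standard divisor is 192751/46 ≈ 4190.239.
Standard quotas: Red 4.5346, Blue 9.4357, Green 9.6880, Gold 5.4341, Silver 7.6067, Violet 9.3009.
Lower quotas: Red 4, Blue 9, Green 9, Gold 5, Silver 7, Violet 9 (sum 43, leaving 3 seats).
Remainders in descending order: Green 0.6880, Silver 0.6067, Red 0.5346, Blue 0.4357, Gold 0.4341, Violet 0.3009.
The surplus seats go to Green, Silver, Red.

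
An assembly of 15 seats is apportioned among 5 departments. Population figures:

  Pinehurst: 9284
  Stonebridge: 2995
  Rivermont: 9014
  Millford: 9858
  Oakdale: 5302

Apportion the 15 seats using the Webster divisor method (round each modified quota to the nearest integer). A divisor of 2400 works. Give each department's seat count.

Pinehurst=4, Stonebridge=1, Rivermont=4, Millford=4, Oakdale=2

With modified divisor 2400: modified quotas Pinehurst 3.868, Stonebridge 1.248, Rivermont 3.756, Millford 4.107, Oakdale 2.209.
Rounding to the nearest integer: Pinehurst 4, Stonebridge 1, Rivermont 4, Millford 4, Oakdale 2 (total 15).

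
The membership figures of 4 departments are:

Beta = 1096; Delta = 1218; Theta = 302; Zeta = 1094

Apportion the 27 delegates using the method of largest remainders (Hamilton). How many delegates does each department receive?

The standard divisor is 3710/27 ≈ 137.407.
Standard quotas: Beta 7.976, Delta 8.864, Theta 2.198, Zeta 7.962.
Lower quotas: Beta 7, Delta 8, Theta 2, Zeta 7 (sum 24, leaving 3 seats).
Remainders in descending order: Beta 0.976, Zeta 0.962, Delta 0.864, Theta 0.198.
The surplus seats go to Beta, Zeta, Delta.

Beta 8; Delta 9; Theta 2; Zeta 8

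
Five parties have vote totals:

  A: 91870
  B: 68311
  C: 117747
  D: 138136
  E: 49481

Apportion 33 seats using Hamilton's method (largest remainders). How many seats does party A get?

7

Standard divisor: 465545 ÷ 33 ≈ 14107.424.
Standard quotas: A 6.5122, B 4.8422, C 8.3465, D 9.7917, E 3.5074.
Lower quotas: A 6, B 4, C 8, D 9, E 3 (sum 30, leaving 3 seats).
Remainders in descending order: B 0.8422, D 0.7917, A 0.5122, E 0.5074, C 0.3465.
The surplus seats go to B, D, A.
A receives 7.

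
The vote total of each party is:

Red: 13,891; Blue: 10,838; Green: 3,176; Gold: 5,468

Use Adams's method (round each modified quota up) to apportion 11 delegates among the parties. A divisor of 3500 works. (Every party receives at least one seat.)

Red: 4; Blue: 4; Green: 1; Gold: 2

With modified divisor 3500: modified quotas Red 3.969, Blue 3.097, Green 0.907, Gold 1.562.
Rounding up: Red 4, Blue 4, Green 1, Gold 2 (total 11).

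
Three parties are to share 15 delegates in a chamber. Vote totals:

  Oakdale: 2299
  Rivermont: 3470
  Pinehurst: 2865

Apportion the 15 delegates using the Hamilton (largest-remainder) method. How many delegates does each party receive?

Oakdale: 4, Rivermont: 6, Pinehurst: 5

The standard divisor is 8634/15 ≈ 575.6.
Standard quotas: Oakdale 3.994, Rivermont 6.028, Pinehurst 4.977.
Lower quotas: Oakdale 3, Rivermont 6, Pinehurst 4 (sum 13, leaving 2 seats).
Remainders in descending order: Oakdale 0.994, Pinehurst 0.977, Rivermont 0.028.
Largest remainders: Oakdale, Pinehurst receive the extra seats.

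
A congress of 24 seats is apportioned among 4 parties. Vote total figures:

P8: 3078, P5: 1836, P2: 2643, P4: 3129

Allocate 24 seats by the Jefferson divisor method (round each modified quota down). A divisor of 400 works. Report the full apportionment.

P8 7, P5 4, P2 6, P4 7

With modified divisor 400: modified quotas P8 7.695, P5 4.590, P2 6.607, P4 7.822.
Rounding down: P8 7, P5 4, P2 6, P4 7 (total 24).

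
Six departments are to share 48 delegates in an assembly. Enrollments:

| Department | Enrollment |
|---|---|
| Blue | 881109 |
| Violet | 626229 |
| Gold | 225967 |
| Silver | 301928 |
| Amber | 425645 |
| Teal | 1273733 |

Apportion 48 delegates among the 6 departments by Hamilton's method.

Blue: 11, Violet: 8, Gold: 3, Silver: 4, Amber: 6, Teal: 16

Total 3734611; standard divisor 3734611/48 ≈ 77804.396.
Standard quotas: Blue 11.3247, Violet 8.0488, Gold 2.9043, Silver 3.8806, Amber 5.4707, Teal 16.3710.
Lower quotas: Blue 11, Violet 8, Gold 2, Silver 3, Amber 5, Teal 16 (sum 45, leaving 3 seats).
Remainders in descending order: Gold 0.9043, Silver 0.8806, Amber 0.4707, Teal 0.3710, Blue 0.3247, Violet 0.0488.
The surplus seats go to Gold, Silver, Amber.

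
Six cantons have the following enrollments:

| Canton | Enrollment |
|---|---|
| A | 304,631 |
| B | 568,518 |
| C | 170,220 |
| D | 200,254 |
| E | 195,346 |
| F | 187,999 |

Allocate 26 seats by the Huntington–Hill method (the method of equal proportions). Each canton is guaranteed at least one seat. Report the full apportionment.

With divisor 63464: modified quotas A 4.800, B 8.958, C 2.682, D 3.155, E 3.078, F 2.962.
Geometric-mean thresholds: A √(4·5)=4.472, B √(8·9)=8.485, C √(2·3)=2.449, D √(3·4)=3.464, E √(3·4)=3.464, F √(2·3)=2.449.
Each quota rounded against its threshold gives A 5, B 9, C 3, D 3, E 3, F 3 (total 26).

A: 5; B: 9; C: 3; D: 3; E: 3; F: 3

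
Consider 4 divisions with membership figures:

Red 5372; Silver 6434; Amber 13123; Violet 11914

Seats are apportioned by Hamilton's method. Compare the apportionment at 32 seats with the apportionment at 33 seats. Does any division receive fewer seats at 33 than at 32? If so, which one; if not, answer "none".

none

At 32 seats: Red 5, Silver 6, Amber 11, Violet 10.
At 33 seats: Red 5, Silver 6, Amber 12, Violet 10.
No division's allocation decreased.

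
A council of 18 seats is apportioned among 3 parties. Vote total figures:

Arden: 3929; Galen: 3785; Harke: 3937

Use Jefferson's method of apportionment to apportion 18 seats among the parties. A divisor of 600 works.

With modified divisor 600: modified quotas Arden 6.548, Galen 6.308, Harke 6.562.
Rounding down: Arden 6, Galen 6, Harke 6 (total 18).

Arden 6, Galen 6, Harke 6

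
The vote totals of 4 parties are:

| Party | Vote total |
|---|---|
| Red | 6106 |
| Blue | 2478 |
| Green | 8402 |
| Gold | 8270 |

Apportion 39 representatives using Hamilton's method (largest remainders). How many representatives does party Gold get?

13

Total 25256; standard divisor 25256/39 ≈ 647.59.
Standard quotas: Red 9.4288, Blue 3.8265, Green 12.9743, Gold 12.7704.
Lower quotas: Red 9, Blue 3, Green 12, Gold 12 (sum 36, leaving 3 seats).
Remainders in descending order: Green 0.9743, Blue 0.8265, Gold 0.7704, Red 0.4288.
The surplus seats go to Green, Blue, Gold.
Gold receives 13.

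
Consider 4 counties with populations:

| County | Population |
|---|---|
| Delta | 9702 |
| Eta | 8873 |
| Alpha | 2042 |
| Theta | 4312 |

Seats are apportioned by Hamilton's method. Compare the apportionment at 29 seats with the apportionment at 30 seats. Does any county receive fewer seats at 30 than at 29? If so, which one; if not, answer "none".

Alpha

At 29 seats: Delta 11, Eta 10, Alpha 3, Theta 5.
At 30 seats: Delta 12, Eta 11, Alpha 2, Theta 5.
Alpha drops from 3 to 2.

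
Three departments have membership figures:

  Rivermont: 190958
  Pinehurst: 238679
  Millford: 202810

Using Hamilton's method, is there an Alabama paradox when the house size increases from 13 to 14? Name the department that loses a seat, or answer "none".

At 13 seats: Rivermont 4, Pinehurst 5, Millford 4.
At 14 seats: Rivermont 4, Pinehurst 5, Millford 5.
No department's allocation decreased.

none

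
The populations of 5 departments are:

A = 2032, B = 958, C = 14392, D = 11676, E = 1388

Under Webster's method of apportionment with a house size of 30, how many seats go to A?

Standard divisor 30446/30 ≈ 1014.867; standard quotas: A 2.002, B 0.944, C 14.181, D 11.505, E 1.368.
Rounding to the nearest integer gives A 2, B 1, C 14, D 12, E 1 — total 30, matching the house size, so no adjustment is needed.
A receives 2.

2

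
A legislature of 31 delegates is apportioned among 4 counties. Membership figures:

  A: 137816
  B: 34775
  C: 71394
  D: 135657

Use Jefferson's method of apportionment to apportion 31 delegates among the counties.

Standard divisor 379642/31 ≈ 12246.516; standard quotas: A 11.253, B 2.840, C 5.830, D 11.077.
Rounding down gives 11, 2, 5, 11 = 29 seats, so the divisor must be adjusted.
With modified divisor 11506.1: modified quotas A 11.978, B 3.022, C 6.205, D 11.790.
Rounding down: A 11, B 3, C 6, D 11 (total 31).

A 11, B 3, C 6, D 11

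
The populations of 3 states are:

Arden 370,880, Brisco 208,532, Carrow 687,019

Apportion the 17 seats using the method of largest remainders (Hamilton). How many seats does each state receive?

Total 1266431; standard divisor 1266431/17 ≈ 74495.941.
Standard quotas: Arden 4.9785, Brisco 2.7992, Carrow 9.2222.
Lower quotas: Arden 4, Brisco 2, Carrow 9 (sum 15, leaving 2 seats).
Remainders in descending order: Arden 0.9785, Brisco 0.7992, Carrow 0.2222.
The surplus seats go to Arden, Brisco.

Arden 5; Brisco 3; Carrow 9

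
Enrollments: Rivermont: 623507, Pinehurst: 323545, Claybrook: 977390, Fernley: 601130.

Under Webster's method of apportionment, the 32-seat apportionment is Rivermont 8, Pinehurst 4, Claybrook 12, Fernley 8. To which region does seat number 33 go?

Priority for the next seat is population ÷ (current seats + 0.5).
Priorities: Rivermont 73353.765, Pinehurst 71898.889, Claybrook 78191.200, Fernley 70721.176.
Highest priority: Claybrook.

Claybrook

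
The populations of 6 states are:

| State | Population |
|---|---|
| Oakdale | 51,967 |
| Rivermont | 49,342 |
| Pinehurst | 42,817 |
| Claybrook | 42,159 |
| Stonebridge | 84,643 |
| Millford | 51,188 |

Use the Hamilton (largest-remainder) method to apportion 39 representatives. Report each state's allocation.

Oakdale=7; Rivermont=6; Pinehurst=5; Claybrook=5; Stonebridge=10; Millford=6

The standard divisor is 322116/39 ≈ 8259.385.
Standard quotas: Oakdale 6.2919, Rivermont 5.9741, Pinehurst 5.1840, Claybrook 5.1044, Stonebridge 10.2481, Millford 6.1976.
Lower quotas: Oakdale 6, Rivermont 5, Pinehurst 5, Claybrook 5, Stonebridge 10, Millford 6 (sum 37, leaving 2 seats).
Remainders in descending order: Rivermont 0.9741, Oakdale 0.2919, Stonebridge 0.2481, Millford 0.1976, Pinehurst 0.1840, Claybrook 0.1044.
The surplus seats go to Rivermont, Oakdale.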